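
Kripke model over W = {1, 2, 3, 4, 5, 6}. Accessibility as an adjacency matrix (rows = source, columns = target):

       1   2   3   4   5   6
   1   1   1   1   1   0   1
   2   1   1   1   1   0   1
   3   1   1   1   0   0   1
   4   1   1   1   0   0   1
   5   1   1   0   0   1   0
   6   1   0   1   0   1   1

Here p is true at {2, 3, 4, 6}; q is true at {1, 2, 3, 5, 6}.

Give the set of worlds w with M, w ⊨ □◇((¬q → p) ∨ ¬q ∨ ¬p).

{1, 2, 3, 4, 5, 6}

1: successors {1, 2, 3, 4, 6}; ◇((¬q → p) ∨ ¬q ∨ ¬p) there: 1:T, 2:T, 3:T, 4:T, 6:T. ✓
2: successors {1, 2, 3, 4, 6}; ◇((¬q → p) ∨ ¬q ∨ ¬p) there: 1:T, 2:T, 3:T, 4:T, 6:T. ✓
3: successors {1, 2, 3, 6}; ◇((¬q → p) ∨ ¬q ∨ ¬p) there: 1:T, 2:T, 3:T, 6:T. ✓
4: successors {1, 2, 3, 6}; ◇((¬q → p) ∨ ¬q ∨ ¬p) there: 1:T, 2:T, 3:T, 6:T. ✓
5: successors {1, 2, 5}; ◇((¬q → p) ∨ ¬q ∨ ¬p) there: 1:T, 2:T, 5:T. ✓
6: successors {1, 3, 5, 6}; ◇((¬q → p) ∨ ¬q ∨ ¬p) there: 1:T, 3:T, 5:T, 6:T. ✓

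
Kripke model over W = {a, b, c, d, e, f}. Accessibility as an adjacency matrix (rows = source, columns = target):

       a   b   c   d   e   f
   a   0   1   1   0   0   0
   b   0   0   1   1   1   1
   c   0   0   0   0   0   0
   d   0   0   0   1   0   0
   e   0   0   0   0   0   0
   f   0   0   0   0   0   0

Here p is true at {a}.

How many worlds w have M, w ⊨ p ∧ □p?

a: p is T, □p is F. ✗
b: p is F, □p is F. ✗
c: p is F, □p is T. ✗
d: p is F, □p is F. ✗
e: p is F, □p is T. ✗
f: p is F, □p is T. ✗
Satisfying worlds: ∅.

0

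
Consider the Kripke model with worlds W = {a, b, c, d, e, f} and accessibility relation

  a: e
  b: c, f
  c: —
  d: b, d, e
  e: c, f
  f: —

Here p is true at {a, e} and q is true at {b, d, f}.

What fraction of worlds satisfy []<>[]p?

a: successors {e}; <>[]p there: e:T. ✓
b: successors {c, f}; <>[]p there: c:F, f:F. ✗
c: no successors, so []<>[]p holds vacuously. ✓
d: successors {b, d, e}; <>[]p there: b:T, d:F, e:T. ✗
e: successors {c, f}; <>[]p there: c:F, f:F. ✗
f: no successors, so []<>[]p holds vacuously. ✓
That's 3 of 6 worlds, so 3/6 = 1/2.

1/2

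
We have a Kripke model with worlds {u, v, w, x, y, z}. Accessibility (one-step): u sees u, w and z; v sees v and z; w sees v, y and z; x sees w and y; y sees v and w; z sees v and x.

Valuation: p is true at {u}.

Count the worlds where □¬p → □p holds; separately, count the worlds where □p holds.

1 and 0

For □¬p → □p:
u: □¬p is F, □p is F. ✓
v: □¬p is T, □p is F. ✗
w: □¬p is T, □p is F. ✗
x: □¬p is T, □p is F. ✗
y: □¬p is T, □p is F. ✗
z: □¬p is T, □p is F. ✗
— 1 world.
For □p:
u: successors {u, w, z}; p there: u:T, w:F, z:F. ✗
v: successors {v, z}; p there: v:F, z:F. ✗
w: successors {v, y, z}; p there: v:F, y:F, z:F. ✗
x: successors {w, y}; p there: w:F, y:F. ✗
y: successors {v, w}; p there: v:F, w:F. ✗
z: successors {v, x}; p there: v:F, x:F. ✗
— 0 worlds.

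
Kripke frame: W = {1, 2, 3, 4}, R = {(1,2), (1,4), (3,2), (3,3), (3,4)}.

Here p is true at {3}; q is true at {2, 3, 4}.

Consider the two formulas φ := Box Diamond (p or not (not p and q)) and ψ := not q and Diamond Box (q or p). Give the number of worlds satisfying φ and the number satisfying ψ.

For Box Diamond (p or not (not p and q)):
1: successors {2, 4}; Diamond (p or not (not p and q)) there: 2:F, 4:F. ✗
2: no successors, so Box Diamond (p or not (not p and q)) holds vacuously. ✓
3: successors {2, 3, 4}; Diamond (p or not (not p and q)) there: 2:F, 3:T, 4:F. ✗
4: no successors, so Box Diamond (p or not (not p and q)) holds vacuously. ✓
— 2 worlds.
For not q and Diamond Box (q or p):
1: not q is T, Diamond Box (q or p) is T. ✓
2: not q is F, Diamond Box (q or p) is F. ✗
3: not q is F, Diamond Box (q or p) is T. ✗
4: not q is F, Diamond Box (q or p) is F. ✗
— 1 world.

2 and 1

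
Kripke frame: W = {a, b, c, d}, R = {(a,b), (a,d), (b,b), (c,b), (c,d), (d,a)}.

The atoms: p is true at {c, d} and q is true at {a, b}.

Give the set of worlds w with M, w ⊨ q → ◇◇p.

{c, d}

a: q is T, ◇◇p is F. ✗
b: q is T, ◇◇p is F. ✗
c: q is F, ◇◇p is F. ✓
d: q is F, ◇◇p is T. ✓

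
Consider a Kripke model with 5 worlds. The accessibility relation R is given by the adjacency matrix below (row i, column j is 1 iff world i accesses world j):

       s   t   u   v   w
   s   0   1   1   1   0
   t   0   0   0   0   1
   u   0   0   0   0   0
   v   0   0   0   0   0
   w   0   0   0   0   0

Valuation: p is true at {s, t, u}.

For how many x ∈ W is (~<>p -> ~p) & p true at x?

1

s: ~<>p -> ~p is T, p is T. ✓
t: ~<>p -> ~p is F, p is T. ✗
u: ~<>p -> ~p is F, p is T. ✗
v: ~<>p -> ~p is T, p is F. ✗
w: ~<>p -> ~p is T, p is F. ✗
Satisfying worlds: {s}.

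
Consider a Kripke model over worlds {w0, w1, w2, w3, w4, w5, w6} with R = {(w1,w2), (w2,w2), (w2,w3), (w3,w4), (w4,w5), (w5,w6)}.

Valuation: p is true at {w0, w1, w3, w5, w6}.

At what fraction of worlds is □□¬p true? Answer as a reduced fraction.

w0: no successors, so □□¬p holds vacuously. ✓
w1: successors {w2}; □¬p there: w2:F. ✗
w2: successors {w2, w3}; □¬p there: w2:F, w3:T. ✗
w3: successors {w4}; □¬p there: w4:F. ✗
w4: successors {w5}; □¬p there: w5:F. ✗
w5: successors {w6}; □¬p there: w6:T. ✓
w6: no successors, so □□¬p holds vacuously. ✓
That's 3 of 7 worlds, so 3/7.

3/7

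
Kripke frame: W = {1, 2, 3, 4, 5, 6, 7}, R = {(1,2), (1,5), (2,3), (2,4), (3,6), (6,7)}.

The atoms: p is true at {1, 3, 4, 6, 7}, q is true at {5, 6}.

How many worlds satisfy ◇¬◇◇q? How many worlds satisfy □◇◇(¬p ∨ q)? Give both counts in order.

4 and 3

For ◇¬◇◇q:
1: successors {2, 5}; ¬◇◇q there: 2:F, 5:T. ✓
2: successors {3, 4}; ¬◇◇q there: 3:T, 4:T. ✓
3: successors {6}; ¬◇◇q there: 6:T. ✓
4: no successors, so ◇¬◇◇q fails. ✗
5: no successors, so ◇¬◇◇q fails. ✗
6: successors {7}; ¬◇◇q there: 7:T. ✓
7: no successors, so ◇¬◇◇q fails. ✗
— 4 worlds.
For □◇◇(¬p ∨ q):
1: successors {2, 5}; ◇◇(¬p ∨ q) there: 2:T, 5:F. ✗
2: successors {3, 4}; ◇◇(¬p ∨ q) there: 3:F, 4:F. ✗
3: successors {6}; ◇◇(¬p ∨ q) there: 6:F. ✗
4: no successors, so □◇◇(¬p ∨ q) holds vacuously. ✓
5: no successors, so □◇◇(¬p ∨ q) holds vacuously. ✓
6: successors {7}; ◇◇(¬p ∨ q) there: 7:F. ✗
7: no successors, so □◇◇(¬p ∨ q) holds vacuously. ✓
— 3 worlds.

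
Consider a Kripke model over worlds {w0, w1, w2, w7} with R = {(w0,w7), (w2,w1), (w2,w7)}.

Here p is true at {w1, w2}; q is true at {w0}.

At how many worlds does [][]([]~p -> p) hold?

w0: successors {w7}; []([]~p -> p) there: w7:T. ✓
w1: no successors, so [][]([]~p -> p) holds vacuously. ✓
w2: successors {w1, w7}; []([]~p -> p) there: w1:T, w7:T. ✓
w7: no successors, so [][]([]~p -> p) holds vacuously. ✓
Satisfying worlds: {w0, w1, w2, w7}.

4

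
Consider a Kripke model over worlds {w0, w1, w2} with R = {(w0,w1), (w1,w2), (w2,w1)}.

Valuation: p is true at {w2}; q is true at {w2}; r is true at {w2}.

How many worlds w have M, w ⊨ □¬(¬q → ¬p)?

w0: successors {w1}; ¬(¬q → ¬p) there: w1:F. ✗
w1: successors {w2}; ¬(¬q → ¬p) there: w2:F. ✗
w2: successors {w1}; ¬(¬q → ¬p) there: w1:F. ✗
Satisfying worlds: ∅.

0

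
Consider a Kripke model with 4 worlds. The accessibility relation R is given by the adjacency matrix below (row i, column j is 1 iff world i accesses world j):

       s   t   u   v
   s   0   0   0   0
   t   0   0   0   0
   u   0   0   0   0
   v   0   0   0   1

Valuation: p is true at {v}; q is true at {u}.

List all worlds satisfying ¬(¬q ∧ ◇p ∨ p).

s: ¬q ∧ ◇p ∨ p is F. ✓
t: ¬q ∧ ◇p ∨ p is F. ✓
u: ¬q ∧ ◇p ∨ p is F. ✓
v: ¬q ∧ ◇p ∨ p is T. ✗

{s, t, u}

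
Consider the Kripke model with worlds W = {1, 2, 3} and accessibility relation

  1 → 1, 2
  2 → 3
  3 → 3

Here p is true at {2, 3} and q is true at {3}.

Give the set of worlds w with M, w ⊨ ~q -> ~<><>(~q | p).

{3}

1: ~q is T, ~<><>(~q | p) is F. ✗
2: ~q is T, ~<><>(~q | p) is F. ✗
3: ~q is F, ~<><>(~q | p) is F. ✓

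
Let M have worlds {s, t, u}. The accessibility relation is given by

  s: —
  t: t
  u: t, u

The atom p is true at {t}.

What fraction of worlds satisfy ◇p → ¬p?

2/3

s: ◇p is F, ¬p is T. ✓
t: ◇p is T, ¬p is F. ✗
u: ◇p is T, ¬p is T. ✓
That's 2 of 3 worlds, so 2/3.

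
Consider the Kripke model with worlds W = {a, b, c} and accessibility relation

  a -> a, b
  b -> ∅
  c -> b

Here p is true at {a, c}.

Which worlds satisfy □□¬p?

{b, c}

a: successors {a, b}; □¬p there: a:F, b:T. ✗
b: no successors, so □□¬p holds vacuously. ✓
c: successors {b}; □¬p there: b:T. ✓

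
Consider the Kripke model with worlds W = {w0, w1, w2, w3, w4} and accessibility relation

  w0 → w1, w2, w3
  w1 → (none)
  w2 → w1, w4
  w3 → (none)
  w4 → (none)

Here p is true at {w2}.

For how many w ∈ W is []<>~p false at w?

w0: successors {w1, w2, w3}; <>~p there: w1:F, w2:T, w3:F. ✗
w1: no successors, so []<>~p holds vacuously. ✓
w2: successors {w1, w4}; <>~p there: w1:F, w4:F. ✗
w3: no successors, so []<>~p holds vacuously. ✓
w4: no successors, so []<>~p holds vacuously. ✓
Satisfying worlds: {w1, w3, w4}.
So []<>~p fails at the other 2 worlds.

2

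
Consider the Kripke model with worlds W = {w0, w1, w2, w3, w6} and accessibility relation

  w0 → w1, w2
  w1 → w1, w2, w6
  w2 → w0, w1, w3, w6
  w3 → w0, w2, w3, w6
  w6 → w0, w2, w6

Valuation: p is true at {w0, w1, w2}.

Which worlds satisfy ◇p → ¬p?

{w3, w6}

w0: ◇p is T, ¬p is F. ✗
w1: ◇p is T, ¬p is F. ✗
w2: ◇p is T, ¬p is F. ✗
w3: ◇p is T, ¬p is T. ✓
w6: ◇p is T, ¬p is T. ✓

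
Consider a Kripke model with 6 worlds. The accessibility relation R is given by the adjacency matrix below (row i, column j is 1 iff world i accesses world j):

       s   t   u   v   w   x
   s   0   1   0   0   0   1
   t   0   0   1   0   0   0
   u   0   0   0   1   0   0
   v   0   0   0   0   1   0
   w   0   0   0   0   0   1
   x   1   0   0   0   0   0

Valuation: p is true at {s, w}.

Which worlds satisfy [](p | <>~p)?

{t, v, x}

s: successors {t, x}; p | <>~p there: t:T, x:F. ✗
t: successors {u}; p | <>~p there: u:T. ✓
u: successors {v}; p | <>~p there: v:F. ✗
v: successors {w}; p | <>~p there: w:T. ✓
w: successors {x}; p | <>~p there: x:F. ✗
x: successors {s}; p | <>~p there: s:T. ✓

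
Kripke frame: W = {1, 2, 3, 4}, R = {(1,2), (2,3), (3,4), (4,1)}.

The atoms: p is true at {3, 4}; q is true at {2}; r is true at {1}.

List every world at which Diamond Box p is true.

1: successors {2}; Box p there: 2:T. ✓
2: successors {3}; Box p there: 3:T. ✓
3: successors {4}; Box p there: 4:F. ✗
4: successors {1}; Box p there: 1:F. ✗

{1, 2}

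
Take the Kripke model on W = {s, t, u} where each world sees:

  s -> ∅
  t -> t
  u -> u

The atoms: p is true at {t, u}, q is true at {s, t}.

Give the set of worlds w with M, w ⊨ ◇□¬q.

{u}

s: no successors, so ◇□¬q fails. ✗
t: successors {t}; □¬q there: t:F. ✗
u: successors {u}; □¬q there: u:T. ✓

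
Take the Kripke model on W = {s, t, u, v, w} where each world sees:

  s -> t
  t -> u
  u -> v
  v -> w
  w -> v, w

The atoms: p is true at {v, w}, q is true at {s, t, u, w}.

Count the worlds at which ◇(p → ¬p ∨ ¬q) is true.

s: successors {t}; p → ¬p ∨ ¬q there: t:T. ✓
t: successors {u}; p → ¬p ∨ ¬q there: u:T. ✓
u: successors {v}; p → ¬p ∨ ¬q there: v:T. ✓
v: successors {w}; p → ¬p ∨ ¬q there: w:F. ✗
w: successors {v, w}; p → ¬p ∨ ¬q there: v:T, w:F. ✓
Satisfying worlds: {s, t, u, w}.

4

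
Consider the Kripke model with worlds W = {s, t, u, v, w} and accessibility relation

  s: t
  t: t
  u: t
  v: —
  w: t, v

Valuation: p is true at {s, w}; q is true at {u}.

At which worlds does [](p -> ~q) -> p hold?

s: [](p -> ~q) is T, p is T. ✓
t: [](p -> ~q) is T, p is F. ✗
u: [](p -> ~q) is T, p is F. ✗
v: [](p -> ~q) is T, p is F. ✗
w: [](p -> ~q) is T, p is T. ✓

{s, w}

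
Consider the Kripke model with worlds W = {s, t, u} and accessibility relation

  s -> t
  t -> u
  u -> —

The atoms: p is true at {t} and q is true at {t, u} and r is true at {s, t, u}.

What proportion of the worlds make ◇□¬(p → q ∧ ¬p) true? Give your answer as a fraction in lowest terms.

1/3

s: successors {t}; □¬(p → q ∧ ¬p) there: t:F. ✗
t: successors {u}; □¬(p → q ∧ ¬p) there: u:T. ✓
u: no successors, so ◇□¬(p → q ∧ ¬p) fails. ✗
That's 1 of 3 worlds, so 1/3.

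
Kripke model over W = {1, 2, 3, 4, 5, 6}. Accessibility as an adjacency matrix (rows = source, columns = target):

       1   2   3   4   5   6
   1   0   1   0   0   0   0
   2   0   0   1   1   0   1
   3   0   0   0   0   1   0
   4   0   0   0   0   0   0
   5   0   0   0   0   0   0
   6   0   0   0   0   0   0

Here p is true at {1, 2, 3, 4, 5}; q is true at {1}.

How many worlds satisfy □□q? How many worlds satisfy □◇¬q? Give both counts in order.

For □□q:
1: successors {2}; □q there: 2:F. ✗
2: successors {3, 4, 6}; □q there: 3:F, 4:T, 6:T. ✗
3: successors {5}; □q there: 5:T. ✓
4: no successors, so □□q holds vacuously. ✓
5: no successors, so □□q holds vacuously. ✓
6: no successors, so □□q holds vacuously. ✓
— 4 worlds.
For □◇¬q:
1: successors {2}; ◇¬q there: 2:T. ✓
2: successors {3, 4, 6}; ◇¬q there: 3:T, 4:F, 6:F. ✗
3: successors {5}; ◇¬q there: 5:F. ✗
4: no successors, so □◇¬q holds vacuously. ✓
5: no successors, so □◇¬q holds vacuously. ✓
6: no successors, so □◇¬q holds vacuously. ✓
— 4 worlds.

4 and 4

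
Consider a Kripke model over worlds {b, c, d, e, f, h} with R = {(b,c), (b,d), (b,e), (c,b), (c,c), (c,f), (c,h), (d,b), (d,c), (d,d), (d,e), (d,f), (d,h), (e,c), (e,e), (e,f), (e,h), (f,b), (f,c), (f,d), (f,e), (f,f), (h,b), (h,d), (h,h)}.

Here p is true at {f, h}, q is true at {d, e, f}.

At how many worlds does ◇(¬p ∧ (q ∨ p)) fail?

1

b: successors {c, d, e}; ¬p ∧ (q ∨ p) there: c:F, d:T, e:T. ✓
c: successors {b, c, f, h}; ¬p ∧ (q ∨ p) there: b:F, c:F, f:F, h:F. ✗
d: successors {b, c, d, e, f, h}; ¬p ∧ (q ∨ p) there: b:F, c:F, d:T, e:T, f:F, h:F. ✓
e: successors {c, e, f, h}; ¬p ∧ (q ∨ p) there: c:F, e:T, f:F, h:F. ✓
f: successors {b, c, d, e, f}; ¬p ∧ (q ∨ p) there: b:F, c:F, d:T, e:T, f:F. ✓
h: successors {b, d, h}; ¬p ∧ (q ∨ p) there: b:F, d:T, h:F. ✓
Satisfying worlds: {b, d, e, f, h}.
So ◇(¬p ∧ (q ∨ p)) fails at the other 1 world.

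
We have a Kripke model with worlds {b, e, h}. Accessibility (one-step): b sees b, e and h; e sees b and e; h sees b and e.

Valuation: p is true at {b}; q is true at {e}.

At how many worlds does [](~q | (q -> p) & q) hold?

b: successors {b, e, h}; ~q | (q -> p) & q there: b:T, e:F, h:T. ✗
e: successors {b, e}; ~q | (q -> p) & q there: b:T, e:F. ✗
h: successors {b, e}; ~q | (q -> p) & q there: b:T, e:F. ✗
Satisfying worlds: ∅.

0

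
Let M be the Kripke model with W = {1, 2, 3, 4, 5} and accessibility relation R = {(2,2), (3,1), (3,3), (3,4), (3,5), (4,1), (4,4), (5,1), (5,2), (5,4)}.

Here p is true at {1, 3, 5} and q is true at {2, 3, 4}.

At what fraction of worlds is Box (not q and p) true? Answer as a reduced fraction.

1/5

1: no successors, so Box (not q and p) holds vacuously. ✓
2: successors {2}; not q and p there: 2:F. ✗
3: successors {1, 3, 4, 5}; not q and p there: 1:T, 3:F, 4:F, 5:T. ✗
4: successors {1, 4}; not q and p there: 1:T, 4:F. ✗
5: successors {1, 2, 4}; not q and p there: 1:T, 2:F, 4:F. ✗
That's 1 of 5 worlds, so 1/5.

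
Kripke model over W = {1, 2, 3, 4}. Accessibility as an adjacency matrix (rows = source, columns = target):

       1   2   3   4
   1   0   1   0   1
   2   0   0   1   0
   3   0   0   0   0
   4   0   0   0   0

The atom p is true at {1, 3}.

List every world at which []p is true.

{2, 3, 4}

1: successors {2, 4}; p there: 2:F, 4:F. ✗
2: successors {3}; p there: 3:T. ✓
3: no successors, so []p holds vacuously. ✓
4: no successors, so []p holds vacuously. ✓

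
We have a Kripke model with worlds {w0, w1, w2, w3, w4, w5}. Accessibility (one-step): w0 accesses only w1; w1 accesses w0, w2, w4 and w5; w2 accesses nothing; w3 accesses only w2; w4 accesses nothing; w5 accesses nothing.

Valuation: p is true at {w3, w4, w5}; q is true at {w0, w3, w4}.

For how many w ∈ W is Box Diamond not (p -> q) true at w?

w0: successors {w1}; Diamond not (p -> q) there: w1:T. ✓
w1: successors {w0, w2, w4, w5}; Diamond not (p -> q) there: w0:F, w2:F, w4:F, w5:F. ✗
w2: no successors, so Box Diamond not (p -> q) holds vacuously. ✓
w3: successors {w2}; Diamond not (p -> q) there: w2:F. ✗
w4: no successors, so Box Diamond not (p -> q) holds vacuously. ✓
w5: no successors, so Box Diamond not (p -> q) holds vacuously. ✓
Satisfying worlds: {w0, w2, w4, w5}.

4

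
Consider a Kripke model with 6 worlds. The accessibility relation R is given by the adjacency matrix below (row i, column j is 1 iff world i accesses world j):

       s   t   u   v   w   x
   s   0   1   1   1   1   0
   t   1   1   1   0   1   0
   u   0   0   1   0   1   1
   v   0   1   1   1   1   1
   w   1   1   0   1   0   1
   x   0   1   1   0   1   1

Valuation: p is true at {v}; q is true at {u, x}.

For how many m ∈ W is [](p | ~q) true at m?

0

s: successors {t, u, v, w}; p | ~q there: t:T, u:F, v:T, w:T. ✗
t: successors {s, t, u, w}; p | ~q there: s:T, t:T, u:F, w:T. ✗
u: successors {u, w, x}; p | ~q there: u:F, w:T, x:F. ✗
v: successors {t, u, v, w, x}; p | ~q there: t:T, u:F, v:T, w:T, x:F. ✗
w: successors {s, t, v, x}; p | ~q there: s:T, t:T, v:T, x:F. ✗
x: successors {t, u, w, x}; p | ~q there: t:T, u:F, w:T, x:F. ✗
Satisfying worlds: ∅.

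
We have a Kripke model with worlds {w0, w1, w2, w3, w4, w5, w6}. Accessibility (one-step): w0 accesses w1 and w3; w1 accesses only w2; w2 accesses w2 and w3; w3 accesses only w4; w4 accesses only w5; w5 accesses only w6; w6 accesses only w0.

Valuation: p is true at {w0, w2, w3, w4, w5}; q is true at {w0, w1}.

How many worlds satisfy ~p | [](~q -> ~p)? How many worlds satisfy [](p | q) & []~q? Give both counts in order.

For ~p | [](~q -> ~p):
w0: ~p is F, [](~q -> ~p) is F. ✗
w1: ~p is T, [](~q -> ~p) is F. ✓
w2: ~p is F, [](~q -> ~p) is F. ✗
w3: ~p is F, [](~q -> ~p) is F. ✗
w4: ~p is F, [](~q -> ~p) is F. ✗
w5: ~p is F, [](~q -> ~p) is T. ✓
w6: ~p is T, [](~q -> ~p) is T. ✓
— 3 worlds.
For [](p | q) & []~q:
w0: [](p | q) is T, []~q is F. ✗
w1: [](p | q) is T, []~q is T. ✓
w2: [](p | q) is T, []~q is T. ✓
w3: [](p | q) is T, []~q is T. ✓
w4: [](p | q) is T, []~q is T. ✓
w5: [](p | q) is F, []~q is T. ✗
w6: [](p | q) is T, []~q is F. ✗
— 4 worlds.

3 and 4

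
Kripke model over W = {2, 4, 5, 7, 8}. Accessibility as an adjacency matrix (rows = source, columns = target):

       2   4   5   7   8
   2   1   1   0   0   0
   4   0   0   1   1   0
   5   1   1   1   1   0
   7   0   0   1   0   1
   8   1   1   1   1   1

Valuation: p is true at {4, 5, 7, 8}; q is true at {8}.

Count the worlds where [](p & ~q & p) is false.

4

2: successors {2, 4}; p & ~q & p there: 2:F, 4:T. ✗
4: successors {5, 7}; p & ~q & p there: 5:T, 7:T. ✓
5: successors {2, 4, 5, 7}; p & ~q & p there: 2:F, 4:T, 5:T, 7:T. ✗
7: successors {5, 8}; p & ~q & p there: 5:T, 8:F. ✗
8: successors {2, 4, 5, 7, 8}; p & ~q & p there: 2:F, 4:T, 5:T, 7:T, 8:F. ✗
Satisfying worlds: {4}.
So [](p & ~q & p) fails at the other 4 worlds.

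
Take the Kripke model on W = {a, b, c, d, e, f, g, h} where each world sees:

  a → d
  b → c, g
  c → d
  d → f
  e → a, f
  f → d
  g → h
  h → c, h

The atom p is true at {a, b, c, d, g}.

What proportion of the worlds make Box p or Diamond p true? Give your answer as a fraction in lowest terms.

a: Box p is T, Diamond p is T. ✓
b: Box p is T, Diamond p is T. ✓
c: Box p is T, Diamond p is T. ✓
d: Box p is F, Diamond p is F. ✗
e: Box p is F, Diamond p is T. ✓
f: Box p is T, Diamond p is T. ✓
g: Box p is F, Diamond p is F. ✗
h: Box p is F, Diamond p is T. ✓
That's 6 of 8 worlds, so 6/8 = 3/4.

3/4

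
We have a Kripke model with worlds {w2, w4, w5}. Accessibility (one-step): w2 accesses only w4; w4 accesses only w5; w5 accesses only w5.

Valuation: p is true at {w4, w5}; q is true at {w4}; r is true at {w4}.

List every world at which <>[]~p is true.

∅

w2: successors {w4}; []~p there: w4:F. ✗
w4: successors {w5}; []~p there: w5:F. ✗
w5: successors {w5}; []~p there: w5:F. ✗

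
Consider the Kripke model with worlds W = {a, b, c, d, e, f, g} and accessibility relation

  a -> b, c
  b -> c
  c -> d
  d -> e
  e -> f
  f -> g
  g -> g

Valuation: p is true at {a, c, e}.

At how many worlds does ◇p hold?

a: successors {b, c}; p there: b:F, c:T. ✓
b: successors {c}; p there: c:T. ✓
c: successors {d}; p there: d:F. ✗
d: successors {e}; p there: e:T. ✓
e: successors {f}; p there: f:F. ✗
f: successors {g}; p there: g:F. ✗
g: successors {g}; p there: g:F. ✗
Satisfying worlds: {a, b, d}.

3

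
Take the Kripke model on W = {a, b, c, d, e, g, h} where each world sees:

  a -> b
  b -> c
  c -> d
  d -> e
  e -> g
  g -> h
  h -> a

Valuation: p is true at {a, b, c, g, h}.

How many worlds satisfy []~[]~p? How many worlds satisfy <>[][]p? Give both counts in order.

5 and 5

For []~[]~p:
a: successors {b}; ~[]~p there: b:T. ✓
b: successors {c}; ~[]~p there: c:F. ✗
c: successors {d}; ~[]~p there: d:F. ✗
d: successors {e}; ~[]~p there: e:T. ✓
e: successors {g}; ~[]~p there: g:T. ✓
g: successors {h}; ~[]~p there: h:T. ✓
h: successors {a}; ~[]~p there: a:T. ✓
— 5 worlds.
For <>[][]p:
a: successors {b}; [][]p there: b:F. ✗
b: successors {c}; [][]p there: c:F. ✗
c: successors {d}; [][]p there: d:T. ✓
d: successors {e}; [][]p there: e:T. ✓
e: successors {g}; [][]p there: g:T. ✓
g: successors {h}; [][]p there: h:T. ✓
h: successors {a}; [][]p there: a:T. ✓
— 5 worlds.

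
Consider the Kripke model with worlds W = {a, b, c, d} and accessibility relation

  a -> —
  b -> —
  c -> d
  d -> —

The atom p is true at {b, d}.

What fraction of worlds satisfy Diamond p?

a: no successors, so Diamond p fails. ✗
b: no successors, so Diamond p fails. ✗
c: successors {d}; p there: d:T. ✓
d: no successors, so Diamond p fails. ✗
That's 1 of 4 worlds, so 1/4.

1/4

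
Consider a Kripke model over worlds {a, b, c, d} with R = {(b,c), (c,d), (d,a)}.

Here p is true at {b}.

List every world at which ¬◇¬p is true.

a: ◇¬p is F. ✓
b: ◇¬p is T. ✗
c: ◇¬p is T. ✗
d: ◇¬p is T. ✗

{a}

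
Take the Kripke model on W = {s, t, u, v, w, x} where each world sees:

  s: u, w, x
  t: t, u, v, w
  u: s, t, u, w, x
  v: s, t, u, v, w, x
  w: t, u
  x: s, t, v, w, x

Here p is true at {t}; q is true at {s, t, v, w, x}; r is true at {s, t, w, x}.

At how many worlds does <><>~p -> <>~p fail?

0

s: <><>~p is T, <>~p is T. ✓
t: <><>~p is T, <>~p is T. ✓
u: <><>~p is T, <>~p is T. ✓
v: <><>~p is T, <>~p is T. ✓
w: <><>~p is T, <>~p is T. ✓
x: <><>~p is T, <>~p is T. ✓
Satisfying worlds: {s, t, u, v, w, x}.
So <><>~p -> <>~p fails at the other 0 worlds.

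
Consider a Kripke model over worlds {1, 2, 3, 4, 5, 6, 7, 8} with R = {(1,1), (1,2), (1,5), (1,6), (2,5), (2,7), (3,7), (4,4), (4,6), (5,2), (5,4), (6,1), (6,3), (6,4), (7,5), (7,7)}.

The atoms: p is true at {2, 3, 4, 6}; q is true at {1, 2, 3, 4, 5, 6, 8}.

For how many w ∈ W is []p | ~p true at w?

5

1: []p is F, ~p is T. ✓
2: []p is F, ~p is F. ✗
3: []p is F, ~p is F. ✗
4: []p is T, ~p is F. ✓
5: []p is T, ~p is T. ✓
6: []p is F, ~p is F. ✗
7: []p is F, ~p is T. ✓
8: []p is T, ~p is T. ✓
Satisfying worlds: {1, 4, 5, 7, 8}.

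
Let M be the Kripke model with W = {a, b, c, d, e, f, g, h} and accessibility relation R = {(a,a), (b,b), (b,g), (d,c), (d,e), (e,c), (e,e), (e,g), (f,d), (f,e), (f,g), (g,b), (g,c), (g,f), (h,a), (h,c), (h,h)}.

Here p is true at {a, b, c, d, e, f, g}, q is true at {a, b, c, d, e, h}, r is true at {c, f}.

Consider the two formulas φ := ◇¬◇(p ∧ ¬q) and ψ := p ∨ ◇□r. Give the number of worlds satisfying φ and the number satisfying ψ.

6 and 8

For ◇¬◇(p ∧ ¬q):
a: successors {a}; ¬◇(p ∧ ¬q) there: a:T. ✓
b: successors {b, g}; ¬◇(p ∧ ¬q) there: b:F, g:F. ✗
c: no successors, so ◇¬◇(p ∧ ¬q) fails. ✗
d: successors {c, e}; ¬◇(p ∧ ¬q) there: c:T, e:F. ✓
e: successors {c, e, g}; ¬◇(p ∧ ¬q) there: c:T, e:F, g:F. ✓
f: successors {d, e, g}; ¬◇(p ∧ ¬q) there: d:T, e:F, g:F. ✓
g: successors {b, c, f}; ¬◇(p ∧ ¬q) there: b:F, c:T, f:F. ✓
h: successors {a, c, h}; ¬◇(p ∧ ¬q) there: a:T, c:T, h:T. ✓
— 6 worlds.
For p ∨ ◇□r:
a: p is T, ◇□r is F. ✓
b: p is T, ◇□r is F. ✓
c: p is T, ◇□r is F. ✓
d: p is T, ◇□r is T. ✓
e: p is T, ◇□r is T. ✓
f: p is T, ◇□r is F. ✓
g: p is T, ◇□r is T. ✓
h: p is F, ◇□r is T. ✓
— 8 worlds.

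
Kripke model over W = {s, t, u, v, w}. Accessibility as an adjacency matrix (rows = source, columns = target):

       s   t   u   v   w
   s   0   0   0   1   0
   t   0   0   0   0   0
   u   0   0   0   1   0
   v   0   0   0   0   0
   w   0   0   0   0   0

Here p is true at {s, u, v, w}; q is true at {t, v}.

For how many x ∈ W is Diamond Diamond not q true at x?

s: successors {v}; Diamond not q there: v:F. ✗
t: no successors, so Diamond Diamond not q fails. ✗
u: successors {v}; Diamond not q there: v:F. ✗
v: no successors, so Diamond Diamond not q fails. ✗
w: no successors, so Diamond Diamond not q fails. ✗
Satisfying worlds: ∅.

0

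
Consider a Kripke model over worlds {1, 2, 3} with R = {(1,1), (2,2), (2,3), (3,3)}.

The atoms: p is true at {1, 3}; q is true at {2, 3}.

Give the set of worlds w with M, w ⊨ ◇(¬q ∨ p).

1: successors {1}; ¬q ∨ p there: 1:T. ✓
2: successors {2, 3}; ¬q ∨ p there: 2:F, 3:T. ✓
3: successors {3}; ¬q ∨ p there: 3:T. ✓

{1, 2, 3}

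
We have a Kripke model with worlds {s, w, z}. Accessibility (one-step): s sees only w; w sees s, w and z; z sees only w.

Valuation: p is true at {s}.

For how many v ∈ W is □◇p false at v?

1

s: successors {w}; ◇p there: w:T. ✓
w: successors {s, w, z}; ◇p there: s:F, w:T, z:F. ✗
z: successors {w}; ◇p there: w:T. ✓
Satisfying worlds: {s, z}.
So □◇p fails at the other 1 world.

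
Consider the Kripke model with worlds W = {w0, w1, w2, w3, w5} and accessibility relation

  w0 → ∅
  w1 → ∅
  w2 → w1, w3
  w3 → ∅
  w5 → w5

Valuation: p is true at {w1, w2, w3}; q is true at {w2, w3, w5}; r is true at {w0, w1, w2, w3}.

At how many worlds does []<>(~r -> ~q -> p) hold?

4

w0: no successors, so []<>(~r -> ~q -> p) holds vacuously. ✓
w1: no successors, so []<>(~r -> ~q -> p) holds vacuously. ✓
w2: successors {w1, w3}; <>(~r -> ~q -> p) there: w1:F, w3:F. ✗
w3: no successors, so []<>(~r -> ~q -> p) holds vacuously. ✓
w5: successors {w5}; <>(~r -> ~q -> p) there: w5:T. ✓
Satisfying worlds: {w0, w1, w3, w5}.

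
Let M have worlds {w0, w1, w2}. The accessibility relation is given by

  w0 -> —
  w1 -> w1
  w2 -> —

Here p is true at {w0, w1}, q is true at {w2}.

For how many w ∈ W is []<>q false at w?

1

w0: no successors, so []<>q holds vacuously. ✓
w1: successors {w1}; <>q there: w1:F. ✗
w2: no successors, so []<>q holds vacuously. ✓
Satisfying worlds: {w0, w2}.
So []<>q fails at the other 1 world.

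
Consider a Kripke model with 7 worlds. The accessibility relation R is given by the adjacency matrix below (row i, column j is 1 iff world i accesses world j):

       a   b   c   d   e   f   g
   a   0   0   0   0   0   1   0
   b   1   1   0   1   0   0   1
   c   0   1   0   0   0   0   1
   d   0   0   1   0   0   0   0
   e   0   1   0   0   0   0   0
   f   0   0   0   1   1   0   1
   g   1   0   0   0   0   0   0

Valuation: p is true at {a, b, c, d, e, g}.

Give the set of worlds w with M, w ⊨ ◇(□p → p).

a: successors {f}; □p → p there: f:F. ✗
b: successors {a, b, d, g}; □p → p there: a:T, b:T, d:T, g:T. ✓
c: successors {b, g}; □p → p there: b:T, g:T. ✓
d: successors {c}; □p → p there: c:T. ✓
e: successors {b}; □p → p there: b:T. ✓
f: successors {d, e, g}; □p → p there: d:T, e:T, g:T. ✓
g: successors {a}; □p → p there: a:T. ✓

{b, c, d, e, f, g}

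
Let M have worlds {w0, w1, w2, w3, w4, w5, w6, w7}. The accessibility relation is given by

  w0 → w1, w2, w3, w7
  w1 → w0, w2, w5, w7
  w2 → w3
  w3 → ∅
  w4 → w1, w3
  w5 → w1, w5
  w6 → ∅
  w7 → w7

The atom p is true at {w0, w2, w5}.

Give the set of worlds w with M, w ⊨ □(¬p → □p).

w0: successors {w1, w2, w3, w7}; ¬p → □p there: w1:F, w2:T, w3:T, w7:F. ✗
w1: successors {w0, w2, w5, w7}; ¬p → □p there: w0:T, w2:T, w5:T, w7:F. ✗
w2: successors {w3}; ¬p → □p there: w3:T. ✓
w3: no successors, so □(¬p → □p) holds vacuously. ✓
w4: successors {w1, w3}; ¬p → □p there: w1:F, w3:T. ✗
w5: successors {w1, w5}; ¬p → □p there: w1:F, w5:T. ✗
w6: no successors, so □(¬p → □p) holds vacuously. ✓
w7: successors {w7}; ¬p → □p there: w7:F. ✗

{w2, w3, w6}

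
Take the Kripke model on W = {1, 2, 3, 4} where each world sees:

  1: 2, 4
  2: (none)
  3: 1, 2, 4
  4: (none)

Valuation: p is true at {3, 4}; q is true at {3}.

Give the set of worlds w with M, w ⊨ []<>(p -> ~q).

1: successors {2, 4}; <>(p -> ~q) there: 2:F, 4:F. ✗
2: no successors, so []<>(p -> ~q) holds vacuously. ✓
3: successors {1, 2, 4}; <>(p -> ~q) there: 1:T, 2:F, 4:F. ✗
4: no successors, so []<>(p -> ~q) holds vacuously. ✓

{2, 4}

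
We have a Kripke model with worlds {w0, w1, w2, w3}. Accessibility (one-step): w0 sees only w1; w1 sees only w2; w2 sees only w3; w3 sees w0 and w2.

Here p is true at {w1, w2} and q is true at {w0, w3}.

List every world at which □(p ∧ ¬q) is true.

{w0, w1}

w0: successors {w1}; p ∧ ¬q there: w1:T. ✓
w1: successors {w2}; p ∧ ¬q there: w2:T. ✓
w2: successors {w3}; p ∧ ¬q there: w3:F. ✗
w3: successors {w0, w2}; p ∧ ¬q there: w0:F, w2:T. ✗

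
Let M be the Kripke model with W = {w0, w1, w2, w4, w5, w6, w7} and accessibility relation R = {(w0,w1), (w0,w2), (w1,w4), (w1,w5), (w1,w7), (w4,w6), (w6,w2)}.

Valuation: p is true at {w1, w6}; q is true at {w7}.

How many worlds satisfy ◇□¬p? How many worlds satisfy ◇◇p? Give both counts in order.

For ◇□¬p:
w0: successors {w1, w2}; □¬p there: w1:T, w2:T. ✓
w1: successors {w4, w5, w7}; □¬p there: w4:F, w5:T, w7:T. ✓
w2: no successors, so ◇□¬p fails. ✗
w4: successors {w6}; □¬p there: w6:T. ✓
w5: no successors, so ◇□¬p fails. ✗
w6: successors {w2}; □¬p there: w2:T. ✓
w7: no successors, so ◇□¬p fails. ✗
— 4 worlds.
For ◇◇p:
w0: successors {w1, w2}; ◇p there: w1:F, w2:F. ✗
w1: successors {w4, w5, w7}; ◇p there: w4:T, w5:F, w7:F. ✓
w2: no successors, so ◇◇p fails. ✗
w4: successors {w6}; ◇p there: w6:F. ✗
w5: no successors, so ◇◇p fails. ✗
w6: successors {w2}; ◇p there: w2:F. ✗
w7: no successors, so ◇◇p fails. ✗
— 1 world.

4 and 1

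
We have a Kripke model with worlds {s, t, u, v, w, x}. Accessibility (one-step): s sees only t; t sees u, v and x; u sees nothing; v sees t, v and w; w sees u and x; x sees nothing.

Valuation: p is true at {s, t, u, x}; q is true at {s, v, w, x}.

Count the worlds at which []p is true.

s: successors {t}; p there: t:T. ✓
t: successors {u, v, x}; p there: u:T, v:F, x:T. ✗
u: no successors, so []p holds vacuously. ✓
v: successors {t, v, w}; p there: t:T, v:F, w:F. ✗
w: successors {u, x}; p there: u:T, x:T. ✓
x: no successors, so []p holds vacuously. ✓
Satisfying worlds: {s, u, w, x}.

4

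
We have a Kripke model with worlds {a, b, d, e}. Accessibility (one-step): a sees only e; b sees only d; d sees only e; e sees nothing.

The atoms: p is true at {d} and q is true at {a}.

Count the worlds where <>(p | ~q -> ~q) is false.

a: successors {e}; p | ~q -> ~q there: e:T. ✓
b: successors {d}; p | ~q -> ~q there: d:T. ✓
d: successors {e}; p | ~q -> ~q there: e:T. ✓
e: no successors, so <>(p | ~q -> ~q) fails. ✗
Satisfying worlds: {a, b, d}.
So <>(p | ~q -> ~q) fails at the other 1 world.

1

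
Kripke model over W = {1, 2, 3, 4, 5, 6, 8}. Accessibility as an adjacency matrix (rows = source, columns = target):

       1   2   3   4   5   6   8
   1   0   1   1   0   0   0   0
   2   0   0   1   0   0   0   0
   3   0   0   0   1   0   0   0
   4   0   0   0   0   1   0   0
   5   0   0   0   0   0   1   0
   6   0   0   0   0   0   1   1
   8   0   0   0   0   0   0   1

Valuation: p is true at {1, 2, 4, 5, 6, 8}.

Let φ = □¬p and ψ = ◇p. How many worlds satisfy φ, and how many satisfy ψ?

1 and 6

For □¬p:
1: successors {2, 3}; ¬p there: 2:F, 3:T. ✗
2: successors {3}; ¬p there: 3:T. ✓
3: successors {4}; ¬p there: 4:F. ✗
4: successors {5}; ¬p there: 5:F. ✗
5: successors {6}; ¬p there: 6:F. ✗
6: successors {6, 8}; ¬p there: 6:F, 8:F. ✗
8: successors {8}; ¬p there: 8:F. ✗
— 1 world.
For ◇p:
1: successors {2, 3}; p there: 2:T, 3:F. ✓
2: successors {3}; p there: 3:F. ✗
3: successors {4}; p there: 4:T. ✓
4: successors {5}; p there: 5:T. ✓
5: successors {6}; p there: 6:T. ✓
6: successors {6, 8}; p there: 6:T, 8:T. ✓
8: successors {8}; p there: 8:T. ✓
— 6 worlds.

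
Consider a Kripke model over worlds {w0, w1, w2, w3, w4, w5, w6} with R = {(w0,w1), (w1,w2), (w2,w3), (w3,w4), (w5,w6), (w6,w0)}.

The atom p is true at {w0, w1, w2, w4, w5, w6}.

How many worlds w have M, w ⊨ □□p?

6

w0: successors {w1}; □p there: w1:T. ✓
w1: successors {w2}; □p there: w2:F. ✗
w2: successors {w3}; □p there: w3:T. ✓
w3: successors {w4}; □p there: w4:T. ✓
w4: no successors, so □□p holds vacuously. ✓
w5: successors {w6}; □p there: w6:T. ✓
w6: successors {w0}; □p there: w0:T. ✓
Satisfying worlds: {w0, w2, w3, w4, w5, w6}.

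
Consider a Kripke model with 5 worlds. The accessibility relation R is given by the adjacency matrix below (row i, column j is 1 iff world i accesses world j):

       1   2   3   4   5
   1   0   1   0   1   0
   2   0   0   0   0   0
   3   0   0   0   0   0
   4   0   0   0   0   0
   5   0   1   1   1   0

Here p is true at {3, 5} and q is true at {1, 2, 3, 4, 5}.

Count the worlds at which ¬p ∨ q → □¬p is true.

1: ¬p ∨ q is T, □¬p is T. ✓
2: ¬p ∨ q is T, □¬p is T. ✓
3: ¬p ∨ q is T, □¬p is T. ✓
4: ¬p ∨ q is T, □¬p is T. ✓
5: ¬p ∨ q is T, □¬p is F. ✗
Satisfying worlds: {1, 2, 3, 4}.

4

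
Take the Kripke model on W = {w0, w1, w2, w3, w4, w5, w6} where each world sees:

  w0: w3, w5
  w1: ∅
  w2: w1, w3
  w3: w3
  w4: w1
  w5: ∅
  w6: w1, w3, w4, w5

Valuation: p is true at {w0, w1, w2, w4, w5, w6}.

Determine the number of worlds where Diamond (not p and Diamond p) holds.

0

w0: successors {w3, w5}; not p and Diamond p there: w3:F, w5:F. ✗
w1: no successors, so Diamond (not p and Diamond p) fails. ✗
w2: successors {w1, w3}; not p and Diamond p there: w1:F, w3:F. ✗
w3: successors {w3}; not p and Diamond p there: w3:F. ✗
w4: successors {w1}; not p and Diamond p there: w1:F. ✗
w5: no successors, so Diamond (not p and Diamond p) fails. ✗
w6: successors {w1, w3, w4, w5}; not p and Diamond p there: w1:F, w3:F, w4:F, w5:F. ✗
Satisfying worlds: ∅.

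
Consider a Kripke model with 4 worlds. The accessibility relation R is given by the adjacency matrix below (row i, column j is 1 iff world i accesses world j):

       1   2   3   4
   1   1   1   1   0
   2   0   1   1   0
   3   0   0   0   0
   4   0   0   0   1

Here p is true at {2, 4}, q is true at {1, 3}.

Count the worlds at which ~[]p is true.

2

1: []p is F. ✓
2: []p is F. ✓
3: []p is T. ✗
4: []p is T. ✗
Satisfying worlds: {1, 2}.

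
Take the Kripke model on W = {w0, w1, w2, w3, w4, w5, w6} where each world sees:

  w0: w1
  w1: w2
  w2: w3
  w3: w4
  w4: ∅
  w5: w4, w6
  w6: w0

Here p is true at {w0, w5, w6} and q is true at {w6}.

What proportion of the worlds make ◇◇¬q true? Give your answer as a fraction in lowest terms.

5/7

w0: successors {w1}; ◇¬q there: w1:T. ✓
w1: successors {w2}; ◇¬q there: w2:T. ✓
w2: successors {w3}; ◇¬q there: w3:T. ✓
w3: successors {w4}; ◇¬q there: w4:F. ✗
w4: no successors, so ◇◇¬q fails. ✗
w5: successors {w4, w6}; ◇¬q there: w4:F, w6:T. ✓
w6: successors {w0}; ◇¬q there: w0:T. ✓
That's 5 of 7 worlds, so 5/7.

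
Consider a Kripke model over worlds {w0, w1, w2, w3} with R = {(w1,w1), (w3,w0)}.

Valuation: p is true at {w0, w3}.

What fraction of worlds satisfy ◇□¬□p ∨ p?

w0: ◇□¬□p is F, p is T. ✓
w1: ◇□¬□p is T, p is F. ✓
w2: ◇□¬□p is F, p is F. ✗
w3: ◇□¬□p is T, p is T. ✓
That's 3 of 4 worlds, so 3/4.

3/4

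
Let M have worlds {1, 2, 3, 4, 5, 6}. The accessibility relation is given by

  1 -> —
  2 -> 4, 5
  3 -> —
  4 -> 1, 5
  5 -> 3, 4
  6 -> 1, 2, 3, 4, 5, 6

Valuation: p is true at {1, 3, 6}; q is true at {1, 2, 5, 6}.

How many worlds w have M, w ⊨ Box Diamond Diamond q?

1: no successors, so Box Diamond Diamond q holds vacuously. ✓
2: successors {4, 5}; Diamond Diamond q there: 4:F, 5:T. ✗
3: no successors, so Box Diamond Diamond q holds vacuously. ✓
4: successors {1, 5}; Diamond Diamond q there: 1:F, 5:T. ✗
5: successors {3, 4}; Diamond Diamond q there: 3:F, 4:F. ✗
6: successors {1, 2, 3, 4, 5, 6}; Diamond Diamond q there: 1:F, 2:T, 3:F, 4:F, 5:T, 6:T. ✗
Satisfying worlds: {1, 3}.

2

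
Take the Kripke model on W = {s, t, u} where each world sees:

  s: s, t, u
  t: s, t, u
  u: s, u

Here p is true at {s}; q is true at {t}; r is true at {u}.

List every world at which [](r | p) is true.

{u}

s: successors {s, t, u}; r | p there: s:T, t:F, u:T. ✗
t: successors {s, t, u}; r | p there: s:T, t:F, u:T. ✗
u: successors {s, u}; r | p there: s:T, u:T. ✓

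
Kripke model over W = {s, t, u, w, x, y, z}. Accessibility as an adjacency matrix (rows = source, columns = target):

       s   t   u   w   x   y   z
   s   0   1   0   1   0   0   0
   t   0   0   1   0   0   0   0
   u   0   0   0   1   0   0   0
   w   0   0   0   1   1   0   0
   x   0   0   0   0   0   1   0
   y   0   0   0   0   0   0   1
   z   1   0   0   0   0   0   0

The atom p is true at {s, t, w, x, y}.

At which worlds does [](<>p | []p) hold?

{t, u, w, y, z}

s: successors {t, w}; <>p | []p there: t:F, w:T. ✗
t: successors {u}; <>p | []p there: u:T. ✓
u: successors {w}; <>p | []p there: w:T. ✓
w: successors {w, x}; <>p | []p there: w:T, x:T. ✓
x: successors {y}; <>p | []p there: y:F. ✗
y: successors {z}; <>p | []p there: z:T. ✓
z: successors {s}; <>p | []p there: s:T. ✓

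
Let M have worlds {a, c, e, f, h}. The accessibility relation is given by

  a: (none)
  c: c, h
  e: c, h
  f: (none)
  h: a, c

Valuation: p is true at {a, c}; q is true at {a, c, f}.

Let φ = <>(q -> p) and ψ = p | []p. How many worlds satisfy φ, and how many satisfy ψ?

3 and 4

For <>(q -> p):
a: no successors, so <>(q -> p) fails. ✗
c: successors {c, h}; q -> p there: c:T, h:T. ✓
e: successors {c, h}; q -> p there: c:T, h:T. ✓
f: no successors, so <>(q -> p) fails. ✗
h: successors {a, c}; q -> p there: a:T, c:T. ✓
— 3 worlds.
For p | []p:
a: p is T, []p is T. ✓
c: p is T, []p is F. ✓
e: p is F, []p is F. ✗
f: p is F, []p is T. ✓
h: p is F, []p is T. ✓
— 4 worlds.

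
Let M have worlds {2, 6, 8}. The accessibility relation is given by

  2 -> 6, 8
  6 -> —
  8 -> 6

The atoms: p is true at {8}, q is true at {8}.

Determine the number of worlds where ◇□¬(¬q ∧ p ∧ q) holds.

2

2: successors {6, 8}; □¬(¬q ∧ p ∧ q) there: 6:T, 8:T. ✓
6: no successors, so ◇□¬(¬q ∧ p ∧ q) fails. ✗
8: successors {6}; □¬(¬q ∧ p ∧ q) there: 6:T. ✓
Satisfying worlds: {2, 8}.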